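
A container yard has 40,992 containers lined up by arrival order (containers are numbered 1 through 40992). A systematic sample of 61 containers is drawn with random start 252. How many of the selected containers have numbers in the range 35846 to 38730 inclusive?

k = 40992/61 = 672
First selection ≥ 35846: 252 + ⌈(35846−252)/672⌉·672 = 252 + 53×672 = 35868
Last selection ≤ 38730: 252 + ⌊(38730−252)/672⌋·672 = 252 + 57×672 = 38556
Count = 57 − 53 + 1 = 5

5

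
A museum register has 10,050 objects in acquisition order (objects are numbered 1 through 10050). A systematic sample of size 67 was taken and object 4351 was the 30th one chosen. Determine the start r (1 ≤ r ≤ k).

k = 10050/67 = 150
r = 4351 − (30−1)×150 = 4351 − 4350 = 1

1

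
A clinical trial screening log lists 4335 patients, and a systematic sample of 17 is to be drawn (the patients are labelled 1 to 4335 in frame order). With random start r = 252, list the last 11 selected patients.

k = N/n = 4335/17 = 255
7th selection = 252 + 6×255 = 1782
8th: 1782 + 255 = 2037
9th: 2037 + 255 = 2292
10th: 2292 + 255 = 2547
11th: 2547 + 255 = 2802
12th: 2802 + 255 = 3057
13th: 3057 + 255 = 3312
14th: 3312 + 255 = 3567
15th: 3567 + 255 = 3822
16th: 3822 + 255 = 4077
17th: 4077 + 255 = 4332

1782, 2037, 2292, 2547, 2802, 3057, 3312, 3567, 3822, 4077, 4332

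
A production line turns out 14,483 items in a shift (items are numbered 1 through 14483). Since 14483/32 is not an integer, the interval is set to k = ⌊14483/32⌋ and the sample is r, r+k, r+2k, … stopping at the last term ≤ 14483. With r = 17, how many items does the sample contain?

33

k = ⌊14483/32⌋ = 452
Achieved size = ⌊(14483 − 17)/452⌋ + 1 = ⌊14466/452⌋ + 1 = 32 + 1 = 33
(last selection: 17 + 32×452 = 14481 ≤ 14483; next would be 14933 > 14483)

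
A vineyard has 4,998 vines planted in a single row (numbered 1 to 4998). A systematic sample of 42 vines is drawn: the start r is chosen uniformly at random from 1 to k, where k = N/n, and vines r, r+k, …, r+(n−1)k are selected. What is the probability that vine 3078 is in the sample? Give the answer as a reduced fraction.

1/119

k = 4998/42 = 119.
Vine 3078 is selected iff r ≡ 3078 (mod 119); exactly one such r in {1,…,119}.
Inclusion probability = 1/119.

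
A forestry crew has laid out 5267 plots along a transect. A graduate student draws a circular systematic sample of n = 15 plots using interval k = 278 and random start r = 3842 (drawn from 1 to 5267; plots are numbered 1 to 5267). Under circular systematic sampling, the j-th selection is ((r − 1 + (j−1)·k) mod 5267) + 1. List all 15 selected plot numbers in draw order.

Selection 1: 3842
Selection 2: 3842 + 278 = 4120
Selection 3: 4120 + 278 = 4398
Selection 4: 4398 + 278 = 4676
Selection 5: 4676 + 278 = 4954
Selection 6: 4954 + 278 = 5232
Selection 7: 5232 + 278 = 5510 → 5510 − 5267 = 243
Selection 8: 243 + 278 = 521
Selection 9: 521 + 278 = 799
Selection 10: 799 + 278 = 1077
Selection 11: 1077 + 278 = 1355
Selection 12: 1355 + 278 = 1633
Selection 13: 1633 + 278 = 1911
Selection 14: 1911 + 278 = 2189
Selection 15: 2189 + 278 = 2467

3842, 4120, 4398, 4676, 4954, 5232, 243, 521, 799, 1077, 1355, 1633, 1911, 2189, 2467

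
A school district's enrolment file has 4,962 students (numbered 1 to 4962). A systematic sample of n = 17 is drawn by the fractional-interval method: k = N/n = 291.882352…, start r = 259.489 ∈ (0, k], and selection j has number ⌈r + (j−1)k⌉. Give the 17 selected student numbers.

260, 552, 844, 1136, 1428, 1719, 2011, 2303, 2595, 2887, 3179, 3471, 3763, 4054, 4346, 4638, 4930

j=1: r + 0k = 259.489 → ⌈·⌉ = 260
j=2: r + 1k = 551.371352… → ⌈·⌉ = 552
j=3: r + 2k = 843.253705… → ⌈·⌉ = 844
j=4: r + 3k = 1135.136058… → ⌈·⌉ = 1136
j=5: r + 4k = 1427.018411… → ⌈·⌉ = 1428
j=6: r + 5k = 1718.900764… → ⌈·⌉ = 1719
j=7: r + 6k = 2010.783117… → ⌈·⌉ = 2011
j=8: r + 7k = 2302.665470… → ⌈·⌉ = 2303
j=9: r + 8k = 2594.547823… → ⌈·⌉ = 2595
j=10: r + 9k = 2886.430176… → ⌈·⌉ = 2887
j=11: r + 10k = 3178.312529… → ⌈·⌉ = 3179
j=12: r + 11k = 3470.194882… → ⌈·⌉ = 3471
j=13: r + 12k = 3762.077235… → ⌈·⌉ = 3763
j=14: r + 13k = 4053.959588… → ⌈·⌉ = 4054
j=15: r + 14k = 4345.841941… → ⌈·⌉ = 4346
j=16: r + 15k = 4637.724294… → ⌈·⌉ = 4638
j=17: r + 16k = 4929.606647… → ⌈·⌉ = 4930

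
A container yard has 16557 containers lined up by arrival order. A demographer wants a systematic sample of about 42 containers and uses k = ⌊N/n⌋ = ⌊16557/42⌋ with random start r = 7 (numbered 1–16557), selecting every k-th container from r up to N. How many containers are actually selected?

k = ⌊16557/42⌋ = 394
Achieved size = ⌊(16557 − 7)/394⌋ + 1 = ⌊16550/394⌋ + 1 = 42 + 1 = 43
(last selection: 7 + 42×394 = 16555 ≤ 16557; next would be 16949 > 16557)

43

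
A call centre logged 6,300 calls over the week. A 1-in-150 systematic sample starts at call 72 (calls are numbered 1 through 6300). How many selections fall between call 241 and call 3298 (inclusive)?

k = 150
First selection ≥ 241: 72 + ⌈(241−72)/150⌉·150 = 72 + 2×150 = 372
Last selection ≤ 3298: 72 + ⌊(3298−72)/150⌋·150 = 72 + 21×150 = 3222
Count = 21 − 2 + 1 = 20

20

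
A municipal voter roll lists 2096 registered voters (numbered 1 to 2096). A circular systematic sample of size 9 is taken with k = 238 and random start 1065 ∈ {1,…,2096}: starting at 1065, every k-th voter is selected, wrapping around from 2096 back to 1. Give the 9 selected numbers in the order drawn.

Selection 1: 1065
Selection 2: 1065 + 238 = 1303
Selection 3: 1303 + 238 = 1541
Selection 4: 1541 + 238 = 1779
Selection 5: 1779 + 238 = 2017
Selection 6: 2017 + 238 = 2255 → 2255 − 2096 = 159
Selection 7: 159 + 238 = 397
Selection 8: 397 + 238 = 635
Selection 9: 635 + 238 = 873

1065, 1303, 1541, 1779, 2017, 159, 397, 635, 873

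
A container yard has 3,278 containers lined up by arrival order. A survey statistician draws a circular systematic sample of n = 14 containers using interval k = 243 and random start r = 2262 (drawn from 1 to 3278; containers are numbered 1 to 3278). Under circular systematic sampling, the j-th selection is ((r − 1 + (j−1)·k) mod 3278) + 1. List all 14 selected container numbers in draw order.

2262, 2505, 2748, 2991, 3234, 199, 442, 685, 928, 1171, 1414, 1657, 1900, 2143

Selection 1: 2262
Selection 2: 2262 + 243 = 2505
Selection 3: 2505 + 243 = 2748
Selection 4: 2748 + 243 = 2991
Selection 5: 2991 + 243 = 3234
Selection 6: 3234 + 243 = 3477 → 3477 − 3278 = 199
Selection 7: 199 + 243 = 442
Selection 8: 442 + 243 = 685
Selection 9: 685 + 243 = 928
Selection 10: 928 + 243 = 1171
Selection 11: 1171 + 243 = 1414
Selection 12: 1414 + 243 = 1657
Selection 13: 1657 + 243 = 1900
Selection 14: 1900 + 243 = 2143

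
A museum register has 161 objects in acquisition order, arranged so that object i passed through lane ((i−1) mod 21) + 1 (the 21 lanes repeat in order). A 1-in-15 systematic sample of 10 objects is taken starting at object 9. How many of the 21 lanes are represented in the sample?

7

Consecutive selections differ by k = 15, so their lane numbers differ by 15 mod 21 = 15.
gcd(15, 21) = 3, so the sample visits 21/3 = 7 distinct residues mod 21.
Start 9 is lane 9; the lanes hit are 3, 6, 9, 12, 15, 18, 21.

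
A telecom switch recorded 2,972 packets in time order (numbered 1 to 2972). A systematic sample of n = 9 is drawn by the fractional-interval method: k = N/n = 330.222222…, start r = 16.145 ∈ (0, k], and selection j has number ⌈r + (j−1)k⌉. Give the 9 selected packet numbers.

j=1: r + 0k = 16.145 → ⌈·⌉ = 17
j=2: r + 1k = 346.367222… → ⌈·⌉ = 347
j=3: r + 2k = 676.589444… → ⌈·⌉ = 677
j=4: r + 3k = 1006.811666… → ⌈·⌉ = 1007
j=5: r + 4k = 1337.033888… → ⌈·⌉ = 1338
j=6: r + 5k = 1667.256111… → ⌈·⌉ = 1668
j=7: r + 6k = 1997.478333… → ⌈·⌉ = 1998
j=8: r + 7k = 2327.700555… → ⌈·⌉ = 2328
j=9: r + 8k = 2657.922777… → ⌈·⌉ = 2658

17, 347, 677, 1007, 1338, 1668, 1998, 2328, 2658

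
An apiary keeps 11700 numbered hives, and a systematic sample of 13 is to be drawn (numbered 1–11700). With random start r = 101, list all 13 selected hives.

101, 1001, 1901, 2801, 3701, 4601, 5501, 6401, 7301, 8201, 9101, 10001, 10901

k = N/n = 11700/13 = 900
hive 1: 101
hive 2: 101 + 900 = 1001
hive 3: 1001 + 900 = 1901
hive 4: 1901 + 900 = 2801
hive 5: 2801 + 900 = 3701
hive 6: 3701 + 900 = 4601
hive 7: 4601 + 900 = 5501
hive 8: 5501 + 900 = 6401
hive 9: 6401 + 900 = 7301
hive 10: 7301 + 900 = 8201
hive 11: 8201 + 900 = 9101
hive 12: 9101 + 900 = 10001
hive 13: 10001 + 900 = 10901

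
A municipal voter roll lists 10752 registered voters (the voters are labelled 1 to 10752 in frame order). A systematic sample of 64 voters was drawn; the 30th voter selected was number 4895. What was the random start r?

k = 10752/64 = 168
r = 4895 − (30−1)×168 = 4895 − 4872 = 23

23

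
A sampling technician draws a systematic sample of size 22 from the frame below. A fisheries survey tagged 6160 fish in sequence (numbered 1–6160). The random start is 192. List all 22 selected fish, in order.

k = N/n = 6160/22 = 280
fish 1: 192
fish 2: 192 + 280 = 472
fish 3: 472 + 280 = 752
fish 4: 752 + 280 = 1032
fish 5: 1032 + 280 = 1312
fish 6: 1312 + 280 = 1592
fish 7: 1592 + 280 = 1872
fish 8: 1872 + 280 = 2152
fish 9: 2152 + 280 = 2432
fish 10: 2432 + 280 = 2712
fish 11: 2712 + 280 = 2992
fish 12: 2992 + 280 = 3272
fish 13: 3272 + 280 = 3552
fish 14: 3552 + 280 = 3832
fish 15: 3832 + 280 = 4112
fish 16: 4112 + 280 = 4392
fish 17: 4392 + 280 = 4672
fish 18: 4672 + 280 = 4952
fish 19: 4952 + 280 = 5232
fish 20: 5232 + 280 = 5512
fish 21: 5512 + 280 = 5792
fish 22: 5792 + 280 = 6072

192, 472, 752, 1032, 1312, 1592, 1872, 2152, 2432, 2712, 2992, 3272, 3552, 3832, 4112, 4392, 4672, 4952, 5232, 5512, 5792, 6072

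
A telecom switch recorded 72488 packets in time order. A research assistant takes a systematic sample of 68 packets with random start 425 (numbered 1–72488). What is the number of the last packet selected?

k = 72488/68 = 1066
68th selection = r + (68−1)·k = 425 + 67×1066 = 425 + 71422 = 71847

71847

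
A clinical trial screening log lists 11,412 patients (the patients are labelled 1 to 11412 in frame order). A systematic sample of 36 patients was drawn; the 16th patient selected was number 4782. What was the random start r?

27

k = 11412/36 = 317
r = 4782 − (16−1)×317 = 4782 − 4755 = 27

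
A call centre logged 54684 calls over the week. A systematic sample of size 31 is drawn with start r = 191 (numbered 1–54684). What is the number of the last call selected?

k = 54684/31 = 1764
31st selection = r + (31−1)·k = 191 + 30×1764 = 191 + 52920 = 53111

53111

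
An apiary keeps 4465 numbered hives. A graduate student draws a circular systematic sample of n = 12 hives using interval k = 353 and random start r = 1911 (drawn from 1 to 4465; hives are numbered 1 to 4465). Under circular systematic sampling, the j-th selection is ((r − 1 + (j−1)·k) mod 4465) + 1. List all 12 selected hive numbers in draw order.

1911, 2264, 2617, 2970, 3323, 3676, 4029, 4382, 270, 623, 976, 1329

Selection 1: 1911
Selection 2: 1911 + 353 = 2264
Selection 3: 2264 + 353 = 2617
Selection 4: 2617 + 353 = 2970
Selection 5: 2970 + 353 = 3323
Selection 6: 3323 + 353 = 3676
Selection 7: 3676 + 353 = 4029
Selection 8: 4029 + 353 = 4382
Selection 9: 4382 + 353 = 4735 → 4735 − 4465 = 270
Selection 10: 270 + 353 = 623
Selection 11: 623 + 353 = 976
Selection 12: 976 + 353 = 1329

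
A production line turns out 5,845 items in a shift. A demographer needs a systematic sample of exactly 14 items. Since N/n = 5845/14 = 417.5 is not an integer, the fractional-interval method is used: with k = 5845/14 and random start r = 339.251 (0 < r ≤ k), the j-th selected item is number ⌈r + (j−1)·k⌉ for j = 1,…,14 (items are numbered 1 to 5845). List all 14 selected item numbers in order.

j=1: r + 0k = 339.251 → ⌈·⌉ = 340
j=2: r + 1k = 756.751 → ⌈·⌉ = 757
j=3: r + 2k = 1174.251 → ⌈·⌉ = 1175
j=4: r + 3k = 1591.751 → ⌈·⌉ = 1592
j=5: r + 4k = 2009.251 → ⌈·⌉ = 2010
j=6: r + 5k = 2426.751 → ⌈·⌉ = 2427
j=7: r + 6k = 2844.251 → ⌈·⌉ = 2845
j=8: r + 7k = 3261.751 → ⌈·⌉ = 3262
j=9: r + 8k = 3679.251 → ⌈·⌉ = 3680
j=10: r + 9k = 4096.751 → ⌈·⌉ = 4097
j=11: r + 10k = 4514.251 → ⌈·⌉ = 4515
j=12: r + 11k = 4931.751 → ⌈·⌉ = 4932
j=13: r + 12k = 5349.251 → ⌈·⌉ = 5350
j=14: r + 13k = 5766.751 → ⌈·⌉ = 5767

340, 757, 1175, 1592, 2010, 2427, 2845, 3262, 3680, 4097, 4515, 4932, 5350, 5767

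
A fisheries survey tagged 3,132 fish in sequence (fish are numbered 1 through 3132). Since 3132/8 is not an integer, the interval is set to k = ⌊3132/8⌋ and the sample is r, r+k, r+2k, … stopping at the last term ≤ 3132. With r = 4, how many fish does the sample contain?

9

k = ⌊3132/8⌋ = 391
Achieved size = ⌊(3132 − 4)/391⌋ + 1 = ⌊3128/391⌋ + 1 = 8 + 1 = 9
(last selection: 4 + 8×391 = 3132 ≤ 3132; next would be 3523 > 3132)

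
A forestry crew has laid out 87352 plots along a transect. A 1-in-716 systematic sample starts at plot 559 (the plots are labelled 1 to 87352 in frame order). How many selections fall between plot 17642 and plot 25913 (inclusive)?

12

k = 716
First selection ≥ 17642: 559 + ⌈(17642−559)/716⌉·716 = 559 + 24×716 = 17743
Last selection ≤ 25913: 559 + ⌊(25913−559)/716⌋·716 = 559 + 35×716 = 25619
Count = 35 − 24 + 1 = 12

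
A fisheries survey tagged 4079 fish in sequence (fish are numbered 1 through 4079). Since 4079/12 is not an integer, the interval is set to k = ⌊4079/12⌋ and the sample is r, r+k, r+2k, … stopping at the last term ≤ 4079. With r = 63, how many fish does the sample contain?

k = ⌊4079/12⌋ = 339
Achieved size = ⌊(4079 − 63)/339⌋ + 1 = ⌊4016/339⌋ + 1 = 11 + 1 = 12
(last selection: 63 + 11×339 = 3792 ≤ 4079; next would be 4131 > 4079)

12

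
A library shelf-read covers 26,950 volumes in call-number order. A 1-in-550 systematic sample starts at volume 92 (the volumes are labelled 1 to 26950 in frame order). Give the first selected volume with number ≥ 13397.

k = 550
Steps past start: ⌈(13397 − 92)/550⌉ = ⌈13305/550⌉ = 25
Selected volume: 92 + 25×550 = 13842

13842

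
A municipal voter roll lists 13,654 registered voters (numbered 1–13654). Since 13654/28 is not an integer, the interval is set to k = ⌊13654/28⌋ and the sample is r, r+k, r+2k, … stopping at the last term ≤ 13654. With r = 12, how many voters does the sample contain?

29

k = ⌊13654/28⌋ = 487
Achieved size = ⌊(13654 − 12)/487⌋ + 1 = ⌊13642/487⌋ + 1 = 28 + 1 = 29
(last selection: 12 + 28×487 = 13648 ≤ 13654; next would be 14135 > 13654)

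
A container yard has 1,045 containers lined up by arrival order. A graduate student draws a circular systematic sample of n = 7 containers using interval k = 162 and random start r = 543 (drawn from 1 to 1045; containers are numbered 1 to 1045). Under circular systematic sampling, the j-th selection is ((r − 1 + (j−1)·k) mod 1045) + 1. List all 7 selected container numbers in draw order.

543, 705, 867, 1029, 146, 308, 470

Selection 1: 543
Selection 2: 543 + 162 = 705
Selection 3: 705 + 162 = 867
Selection 4: 867 + 162 = 1029
Selection 5: 1029 + 162 = 1191 → 1191 − 1045 = 146
Selection 6: 146 + 162 = 308
Selection 7: 308 + 162 = 470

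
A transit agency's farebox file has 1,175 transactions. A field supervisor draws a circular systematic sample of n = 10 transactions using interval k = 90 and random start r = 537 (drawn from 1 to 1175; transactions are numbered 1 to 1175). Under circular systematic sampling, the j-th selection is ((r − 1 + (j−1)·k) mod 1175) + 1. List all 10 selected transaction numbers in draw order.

Selection 1: 537
Selection 2: 537 + 90 = 627
Selection 3: 627 + 90 = 717
Selection 4: 717 + 90 = 807
Selection 5: 807 + 90 = 897
Selection 6: 897 + 90 = 987
Selection 7: 987 + 90 = 1077
Selection 8: 1077 + 90 = 1167
Selection 9: 1167 + 90 = 1257 → 1257 − 1175 = 82
Selection 10: 82 + 90 = 172

537, 627, 717, 807, 897, 987, 1077, 1167, 82, 172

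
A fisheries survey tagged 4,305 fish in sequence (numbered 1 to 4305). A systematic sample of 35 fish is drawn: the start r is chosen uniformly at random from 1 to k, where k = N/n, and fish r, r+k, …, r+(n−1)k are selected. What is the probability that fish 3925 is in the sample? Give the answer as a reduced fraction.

k = 4305/35 = 123.
Fish 3925 is selected iff r ≡ 3925 (mod 123); exactly one such r in {1,…,123}.
Inclusion probability = 1/123.

1/123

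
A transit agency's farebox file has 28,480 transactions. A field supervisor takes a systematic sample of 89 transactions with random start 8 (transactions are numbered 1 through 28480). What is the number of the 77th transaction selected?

24328

k = 28480/89 = 320
77th selection = r + (77−1)·k = 8 + 76×320 = 8 + 24320 = 24328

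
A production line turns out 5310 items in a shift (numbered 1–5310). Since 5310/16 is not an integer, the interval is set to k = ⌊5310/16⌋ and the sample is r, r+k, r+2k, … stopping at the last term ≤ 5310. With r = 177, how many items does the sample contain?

16

k = ⌊5310/16⌋ = 331
Achieved size = ⌊(5310 − 177)/331⌋ + 1 = ⌊5133/331⌋ + 1 = 15 + 1 = 16
(last selection: 177 + 15×331 = 5142 ≤ 5310; next would be 5473 > 5310)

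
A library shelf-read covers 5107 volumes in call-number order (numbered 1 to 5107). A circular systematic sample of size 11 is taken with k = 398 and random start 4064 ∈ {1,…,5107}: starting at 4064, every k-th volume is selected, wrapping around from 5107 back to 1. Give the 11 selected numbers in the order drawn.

4064, 4462, 4860, 151, 549, 947, 1345, 1743, 2141, 2539, 2937

Selection 1: 4064
Selection 2: 4064 + 398 = 4462
Selection 3: 4462 + 398 = 4860
Selection 4: 4860 + 398 = 5258 → 5258 − 5107 = 151
Selection 5: 151 + 398 = 549
Selection 6: 549 + 398 = 947
Selection 7: 947 + 398 = 1345
Selection 8: 1345 + 398 = 1743
Selection 9: 1743 + 398 = 2141
Selection 10: 2141 + 398 = 2539
Selection 11: 2539 + 398 = 2937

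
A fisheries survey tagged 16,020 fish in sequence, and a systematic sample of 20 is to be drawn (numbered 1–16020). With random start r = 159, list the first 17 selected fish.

k = N/n = 16020/20 = 801
fish 1: 159
fish 2: 159 + 801 = 960
fish 3: 960 + 801 = 1761
fish 4: 1761 + 801 = 2562
fish 5: 2562 + 801 = 3363
fish 6: 3363 + 801 = 4164
fish 7: 4164 + 801 = 4965
fish 8: 4965 + 801 = 5766
fish 9: 5766 + 801 = 6567
fish 10: 6567 + 801 = 7368
fish 11: 7368 + 801 = 8169
fish 12: 8169 + 801 = 8970
fish 13: 8970 + 801 = 9771
fish 14: 9771 + 801 = 10572
fish 15: 10572 + 801 = 11373
fish 16: 11373 + 801 = 12174
fish 17: 12174 + 801 = 12975

159, 960, 1761, 2562, 3363, 4164, 4965, 5766, 6567, 7368, 8169, 8970, 9771, 10572, 11373, 12174, 12975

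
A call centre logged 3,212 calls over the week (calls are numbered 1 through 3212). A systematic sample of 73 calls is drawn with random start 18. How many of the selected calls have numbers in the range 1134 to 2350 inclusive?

k = 3212/73 = 44
First selection ≥ 1134: 18 + ⌈(1134−18)/44⌉·44 = 18 + 26×44 = 1162
Last selection ≤ 2350: 18 + ⌊(2350−18)/44⌋·44 = 18 + 53×44 = 2350
Count = 53 − 26 + 1 = 28

28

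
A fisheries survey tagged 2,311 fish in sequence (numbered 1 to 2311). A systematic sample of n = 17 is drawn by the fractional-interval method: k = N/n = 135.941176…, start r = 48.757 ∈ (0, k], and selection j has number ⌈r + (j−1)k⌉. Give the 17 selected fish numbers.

j=1: r + 0k = 48.757 → ⌈·⌉ = 49
j=2: r + 1k = 184.698176… → ⌈·⌉ = 185
j=3: r + 2k = 320.639352… → ⌈·⌉ = 321
j=4: r + 3k = 456.580529… → ⌈·⌉ = 457
j=5: r + 4k = 592.521705… → ⌈·⌉ = 593
j=6: r + 5k = 728.462882… → ⌈·⌉ = 729
j=7: r + 6k = 864.404058… → ⌈·⌉ = 865
j=8: r + 7k = 1000.345235… → ⌈·⌉ = 1001
j=9: r + 8k = 1136.286411… → ⌈·⌉ = 1137
j=10: r + 9k = 1272.227588… → ⌈·⌉ = 1273
j=11: r + 10k = 1408.168764… → ⌈·⌉ = 1409
j=12: r + 11k = 1544.109941… → ⌈·⌉ = 1545
j=13: r + 12k = 1680.051117… → ⌈·⌉ = 1681
j=14: r + 13k = 1815.992294… → ⌈·⌉ = 1816
j=15: r + 14k = 1951.933470… → ⌈·⌉ = 1952
j=16: r + 15k = 2087.874647… → ⌈·⌉ = 2088
j=17: r + 16k = 2223.815823… → ⌈·⌉ = 2224

49, 185, 321, 457, 593, 729, 865, 1001, 1137, 1273, 1409, 1545, 1681, 1816, 1952, 2088, 2224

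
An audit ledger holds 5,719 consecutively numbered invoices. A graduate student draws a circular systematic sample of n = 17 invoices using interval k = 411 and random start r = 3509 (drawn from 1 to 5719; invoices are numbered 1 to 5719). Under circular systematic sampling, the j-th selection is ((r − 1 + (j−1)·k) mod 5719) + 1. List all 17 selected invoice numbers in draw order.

Selection 1: 3509
Selection 2: 3509 + 411 = 3920
Selection 3: 3920 + 411 = 4331
Selection 4: 4331 + 411 = 4742
Selection 5: 4742 + 411 = 5153
Selection 6: 5153 + 411 = 5564
Selection 7: 5564 + 411 = 5975 → 5975 − 5719 = 256
Selection 8: 256 + 411 = 667
Selection 9: 667 + 411 = 1078
Selection 10: 1078 + 411 = 1489
Selection 11: 1489 + 411 = 1900
Selection 12: 1900 + 411 = 2311
Selection 13: 2311 + 411 = 2722
Selection 14: 2722 + 411 = 3133
Selection 15: 3133 + 411 = 3544
Selection 16: 3544 + 411 = 3955
Selection 17: 3955 + 411 = 4366

3509, 3920, 4331, 4742, 5153, 5564, 256, 667, 1078, 1489, 1900, 2311, 2722, 3133, 3544, 3955, 4366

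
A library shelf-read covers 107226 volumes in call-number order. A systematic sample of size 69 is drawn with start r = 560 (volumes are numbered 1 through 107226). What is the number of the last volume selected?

k = 107226/69 = 1554
69th selection = r + (69−1)·k = 560 + 68×1554 = 560 + 105672 = 106232

106232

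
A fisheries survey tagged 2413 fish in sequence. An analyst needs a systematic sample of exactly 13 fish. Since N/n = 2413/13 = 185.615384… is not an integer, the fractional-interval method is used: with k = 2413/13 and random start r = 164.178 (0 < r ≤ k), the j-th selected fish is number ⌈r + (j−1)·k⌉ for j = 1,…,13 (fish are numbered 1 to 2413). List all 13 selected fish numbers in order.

165, 350, 536, 722, 907, 1093, 1278, 1464, 1650, 1835, 2021, 2206, 2392

j=1: r + 0k = 164.178 → ⌈·⌉ = 165
j=2: r + 1k = 349.793384… → ⌈·⌉ = 350
j=3: r + 2k = 535.408769… → ⌈·⌉ = 536
j=4: r + 3k = 721.024153… → ⌈·⌉ = 722
j=5: r + 4k = 906.639538… → ⌈·⌉ = 907
j=6: r + 5k = 1092.254923… → ⌈·⌉ = 1093
j=7: r + 6k = 1277.870307… → ⌈·⌉ = 1278
j=8: r + 7k = 1463.485692… → ⌈·⌉ = 1464
j=9: r + 8k = 1649.101076… → ⌈·⌉ = 1650
j=10: r + 9k = 1834.716461… → ⌈·⌉ = 1835
j=11: r + 10k = 2020.331846… → ⌈·⌉ = 2021
j=12: r + 11k = 2205.947230… → ⌈·⌉ = 2206
j=13: r + 12k = 2391.562615… → ⌈·⌉ = 2392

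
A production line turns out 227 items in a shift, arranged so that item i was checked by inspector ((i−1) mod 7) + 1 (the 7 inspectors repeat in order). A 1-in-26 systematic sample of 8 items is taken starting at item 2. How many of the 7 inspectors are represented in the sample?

Consecutive selections differ by k = 26, so their inspector numbers differ by 26 mod 7 = 5.
gcd(26, 7) = 1, so the sample visits 7/1 = 7 distinct residues mod 7.
Start 2 is inspector 2; the inspectors hit are 1, 2, 3, 4, 5, 6, 7.

7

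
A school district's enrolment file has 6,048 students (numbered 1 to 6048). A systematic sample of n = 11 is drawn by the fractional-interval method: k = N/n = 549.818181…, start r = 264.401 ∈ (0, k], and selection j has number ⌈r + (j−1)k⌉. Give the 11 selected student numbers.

j=1: r + 0k = 264.401 → ⌈·⌉ = 265
j=2: r + 1k = 814.219181… → ⌈·⌉ = 815
j=3: r + 2k = 1364.037363… → ⌈·⌉ = 1365
j=4: r + 3k = 1913.855545… → ⌈·⌉ = 1914
j=5: r + 4k = 2463.673727… → ⌈·⌉ = 2464
j=6: r + 5k = 3013.491909… → ⌈·⌉ = 3014
j=7: r + 6k = 3563.310090… → ⌈·⌉ = 3564
j=8: r + 7k = 4113.128272… → ⌈·⌉ = 4114
j=9: r + 8k = 4662.946454… → ⌈·⌉ = 4663
j=10: r + 9k = 5212.764636… → ⌈·⌉ = 5213
j=11: r + 10k = 5762.582818… → ⌈·⌉ = 5763

265, 815, 1365, 1914, 2464, 3014, 3564, 4114, 4663, 5213, 5763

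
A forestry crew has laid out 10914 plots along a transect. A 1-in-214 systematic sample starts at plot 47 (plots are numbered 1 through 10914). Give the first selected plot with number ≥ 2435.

k = 214
Steps past start: ⌈(2435 − 47)/214⌉ = ⌈2388/214⌉ = 12
Selected plot: 47 + 12×214 = 2615

2615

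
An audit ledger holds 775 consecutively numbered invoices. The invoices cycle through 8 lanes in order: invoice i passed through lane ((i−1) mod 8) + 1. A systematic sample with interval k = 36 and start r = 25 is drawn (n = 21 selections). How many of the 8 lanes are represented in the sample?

2

Consecutive selections differ by k = 36, so their lane numbers differ by 36 mod 8 = 4.
gcd(36, 8) = 4, so the sample visits 8/4 = 2 distinct residues mod 8.
Start 25 is lane 1; the lanes hit are 1, 5.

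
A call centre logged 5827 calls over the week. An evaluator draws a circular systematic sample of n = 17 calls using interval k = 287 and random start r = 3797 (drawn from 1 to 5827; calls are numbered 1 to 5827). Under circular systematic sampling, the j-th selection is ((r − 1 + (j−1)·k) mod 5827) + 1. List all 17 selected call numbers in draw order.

Selection 1: 3797
Selection 2: 3797 + 287 = 4084
Selection 3: 4084 + 287 = 4371
Selection 4: 4371 + 287 = 4658
Selection 5: 4658 + 287 = 4945
Selection 6: 4945 + 287 = 5232
Selection 7: 5232 + 287 = 5519
Selection 8: 5519 + 287 = 5806
Selection 9: 5806 + 287 = 6093 → 6093 − 5827 = 266
Selection 10: 266 + 287 = 553
Selection 11: 553 + 287 = 840
Selection 12: 840 + 287 = 1127
Selection 13: 1127 + 287 = 1414
Selection 14: 1414 + 287 = 1701
Selection 15: 1701 + 287 = 1988
Selection 16: 1988 + 287 = 2275
Selection 17: 2275 + 287 = 2562

3797, 4084, 4371, 4658, 4945, 5232, 5519, 5806, 266, 553, 840, 1127, 1414, 1701, 1988, 2275, 2562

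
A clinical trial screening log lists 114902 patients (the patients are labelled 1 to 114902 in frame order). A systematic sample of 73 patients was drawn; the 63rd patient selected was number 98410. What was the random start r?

822

k = 114902/73 = 1574
r = 98410 − (63−1)×1574 = 98410 − 97588 = 822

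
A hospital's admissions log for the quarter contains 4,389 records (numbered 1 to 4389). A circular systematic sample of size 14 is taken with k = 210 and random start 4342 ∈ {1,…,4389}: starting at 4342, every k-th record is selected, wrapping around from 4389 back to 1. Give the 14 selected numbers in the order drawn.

4342, 163, 373, 583, 793, 1003, 1213, 1423, 1633, 1843, 2053, 2263, 2473, 2683

Selection 1: 4342
Selection 2: 4342 + 210 = 4552 → 4552 − 4389 = 163
Selection 3: 163 + 210 = 373
Selection 4: 373 + 210 = 583
Selection 5: 583 + 210 = 793
Selection 6: 793 + 210 = 1003
Selection 7: 1003 + 210 = 1213
Selection 8: 1213 + 210 = 1423
Selection 9: 1423 + 210 = 1633
Selection 10: 1633 + 210 = 1843
Selection 11: 1843 + 210 = 2053
Selection 12: 2053 + 210 = 2263
Selection 13: 2263 + 210 = 2473
Selection 14: 2473 + 210 = 2683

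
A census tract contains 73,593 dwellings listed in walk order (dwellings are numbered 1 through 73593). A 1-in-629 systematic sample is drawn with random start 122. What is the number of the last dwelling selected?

73086

k = 629
117th selection = r + (117−1)·k = 122 + 116×629 = 122 + 72964 = 73086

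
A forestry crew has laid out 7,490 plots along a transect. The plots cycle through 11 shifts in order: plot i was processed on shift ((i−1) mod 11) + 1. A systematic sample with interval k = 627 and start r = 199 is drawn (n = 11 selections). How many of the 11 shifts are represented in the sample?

1

Consecutive selections differ by k = 627, so their shift numbers differ by 627 mod 11 = 0.
gcd(627, 11) = 11, so the sample visits 11/11 = 1 distinct residues mod 11.
Start 199 is shift 1; the shifts hit are 1.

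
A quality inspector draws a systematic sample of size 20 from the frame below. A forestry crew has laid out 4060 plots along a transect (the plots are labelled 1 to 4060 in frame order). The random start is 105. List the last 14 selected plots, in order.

k = N/n = 4060/20 = 203
7th selection = 105 + 6×203 = 1323
8th: 1323 + 203 = 1526
9th: 1526 + 203 = 1729
10th: 1729 + 203 = 1932
11th: 1932 + 203 = 2135
12th: 2135 + 203 = 2338
13th: 2338 + 203 = 2541
14th: 2541 + 203 = 2744
15th: 2744 + 203 = 2947
16th: 2947 + 203 = 3150
17th: 3150 + 203 = 3353
18th: 3353 + 203 = 3556
19th: 3556 + 203 = 3759
20th: 3759 + 203 = 3962

1323, 1526, 1729, 1932, 2135, 2338, 2541, 2744, 2947, 3150, 3353, 3556, 3759, 3962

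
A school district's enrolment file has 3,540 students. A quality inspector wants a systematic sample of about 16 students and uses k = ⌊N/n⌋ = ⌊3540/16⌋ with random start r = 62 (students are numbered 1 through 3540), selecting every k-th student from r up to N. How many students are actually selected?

16

k = ⌊3540/16⌋ = 221
Achieved size = ⌊(3540 − 62)/221⌋ + 1 = ⌊3478/221⌋ + 1 = 15 + 1 = 16
(last selection: 62 + 15×221 = 3377 ≤ 3540; next would be 3598 > 3540)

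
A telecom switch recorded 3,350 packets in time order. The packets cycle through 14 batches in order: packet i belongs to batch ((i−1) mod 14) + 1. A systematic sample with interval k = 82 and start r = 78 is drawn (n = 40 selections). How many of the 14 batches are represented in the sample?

7

Consecutive selections differ by k = 82, so their batch numbers differ by 82 mod 14 = 12.
gcd(82, 14) = 2, so the sample visits 14/2 = 7 distinct residues mod 14.
Start 78 is batch 8; the batches hit are 2, 4, 6, 8, 10, 12, 14.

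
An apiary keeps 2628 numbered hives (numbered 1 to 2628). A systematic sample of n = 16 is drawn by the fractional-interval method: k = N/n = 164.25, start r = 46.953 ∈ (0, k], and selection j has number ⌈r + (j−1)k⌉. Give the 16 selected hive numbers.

j=1: r + 0k = 46.953 → ⌈·⌉ = 47
j=2: r + 1k = 211.203 → ⌈·⌉ = 212
j=3: r + 2k = 375.453 → ⌈·⌉ = 376
j=4: r + 3k = 539.703 → ⌈·⌉ = 540
j=5: r + 4k = 703.953 → ⌈·⌉ = 704
j=6: r + 5k = 868.203 → ⌈·⌉ = 869
j=7: r + 6k = 1032.453 → ⌈·⌉ = 1033
j=8: r + 7k = 1196.703 → ⌈·⌉ = 1197
j=9: r + 8k = 1360.953 → ⌈·⌉ = 1361
j=10: r + 9k = 1525.203 → ⌈·⌉ = 1526
j=11: r + 10k = 1689.453 → ⌈·⌉ = 1690
j=12: r + 11k = 1853.703 → ⌈·⌉ = 1854
j=13: r + 12k = 2017.953 → ⌈·⌉ = 2018
j=14: r + 13k = 2182.203 → ⌈·⌉ = 2183
j=15: r + 14k = 2346.453 → ⌈·⌉ = 2347
j=16: r + 15k = 2510.703 → ⌈·⌉ = 2511

47, 212, 376, 540, 704, 869, 1033, 1197, 1361, 1526, 1690, 1854, 2018, 2183, 2347, 2511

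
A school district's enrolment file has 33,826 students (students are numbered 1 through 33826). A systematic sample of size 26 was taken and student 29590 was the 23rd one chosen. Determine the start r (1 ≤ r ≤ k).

968

k = 33826/26 = 1301
r = 29590 − (23−1)×1301 = 29590 − 28622 = 968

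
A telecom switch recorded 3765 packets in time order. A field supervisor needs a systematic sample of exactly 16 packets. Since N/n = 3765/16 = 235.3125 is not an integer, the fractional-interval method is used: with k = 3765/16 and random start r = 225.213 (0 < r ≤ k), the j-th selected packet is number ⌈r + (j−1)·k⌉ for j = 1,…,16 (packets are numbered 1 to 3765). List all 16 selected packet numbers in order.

226, 461, 696, 932, 1167, 1402, 1638, 1873, 2108, 2344, 2579, 2814, 3049, 3285, 3520, 3755

j=1: r + 0k = 225.213 → ⌈·⌉ = 226
j=2: r + 1k = 460.5255 → ⌈·⌉ = 461
j=3: r + 2k = 695.838 → ⌈·⌉ = 696
j=4: r + 3k = 931.1505 → ⌈·⌉ = 932
j=5: r + 4k = 1166.463 → ⌈·⌉ = 1167
j=6: r + 5k = 1401.7755 → ⌈·⌉ = 1402
j=7: r + 6k = 1637.088 → ⌈·⌉ = 1638
j=8: r + 7k = 1872.4005 → ⌈·⌉ = 1873
j=9: r + 8k = 2107.713 → ⌈·⌉ = 2108
j=10: r + 9k = 2343.0255 → ⌈·⌉ = 2344
j=11: r + 10k = 2578.338 → ⌈·⌉ = 2579
j=12: r + 11k = 2813.6505 → ⌈·⌉ = 2814
j=13: r + 12k = 3048.963 → ⌈·⌉ = 3049
j=14: r + 13k = 3284.2755 → ⌈·⌉ = 3285
j=15: r + 14k = 3519.588 → ⌈·⌉ = 3520
j=16: r + 15k = 3754.9005 → ⌈·⌉ = 3755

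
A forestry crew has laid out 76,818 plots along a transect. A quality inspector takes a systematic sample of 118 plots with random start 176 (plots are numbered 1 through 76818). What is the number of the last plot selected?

k = 76818/118 = 651
118th selection = r + (118−1)·k = 176 + 117×651 = 176 + 76167 = 76343

76343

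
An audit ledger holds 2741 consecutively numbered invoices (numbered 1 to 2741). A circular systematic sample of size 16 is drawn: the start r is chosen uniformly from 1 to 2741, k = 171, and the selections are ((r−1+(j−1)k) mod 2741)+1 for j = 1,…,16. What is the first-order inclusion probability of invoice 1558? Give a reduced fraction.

For each position j, as r ranges over 1…2741 the j-th selection hits every invoice exactly once, so invoice 1558 is selected for exactly 16 of the 2741 starts.
Inclusion probability = 16/2741.

16/2741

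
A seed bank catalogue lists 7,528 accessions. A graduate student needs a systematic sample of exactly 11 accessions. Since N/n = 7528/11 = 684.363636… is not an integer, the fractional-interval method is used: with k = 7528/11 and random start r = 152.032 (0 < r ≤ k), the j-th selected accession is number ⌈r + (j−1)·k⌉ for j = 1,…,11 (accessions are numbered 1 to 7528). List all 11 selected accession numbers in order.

j=1: r + 0k = 152.032 → ⌈·⌉ = 153
j=2: r + 1k = 836.395636… → ⌈·⌉ = 837
j=3: r + 2k = 1520.759272… → ⌈·⌉ = 1521
j=4: r + 3k = 2205.122909… → ⌈·⌉ = 2206
j=5: r + 4k = 2889.486545… → ⌈·⌉ = 2890
j=6: r + 5k = 3573.850181… → ⌈·⌉ = 3574
j=7: r + 6k = 4258.213818… → ⌈·⌉ = 4259
j=8: r + 7k = 4942.577454… → ⌈·⌉ = 4943
j=9: r + 8k = 5626.941090… → ⌈·⌉ = 5627
j=10: r + 9k = 6311.304727… → ⌈·⌉ = 6312
j=11: r + 10k = 6995.668363… → ⌈·⌉ = 6996

153, 837, 1521, 2206, 2890, 3574, 4259, 4943, 5627, 6312, 6996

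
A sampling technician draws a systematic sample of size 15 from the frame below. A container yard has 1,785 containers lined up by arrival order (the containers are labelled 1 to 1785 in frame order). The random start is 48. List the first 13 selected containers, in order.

k = N/n = 1785/15 = 119
container 1: 48
container 2: 48 + 119 = 167
container 3: 167 + 119 = 286
container 4: 286 + 119 = 405
container 5: 405 + 119 = 524
container 6: 524 + 119 = 643
container 7: 643 + 119 = 762
container 8: 762 + 119 = 881
container 9: 881 + 119 = 1000
container 10: 1000 + 119 = 1119
container 11: 1119 + 119 = 1238
container 12: 1238 + 119 = 1357
container 13: 1357 + 119 = 1476

48, 167, 286, 405, 524, 643, 762, 881, 1000, 1119, 1238, 1357, 1476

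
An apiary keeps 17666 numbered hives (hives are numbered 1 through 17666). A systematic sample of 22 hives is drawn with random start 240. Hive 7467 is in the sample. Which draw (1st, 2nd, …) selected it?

k = 17666/22 = 803
position = (7467 − 240)/803 + 1 = 7227/803 + 1 = 9 + 1 = 10

10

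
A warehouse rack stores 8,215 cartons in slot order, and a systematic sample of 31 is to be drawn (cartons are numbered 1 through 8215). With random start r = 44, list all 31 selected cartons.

k = N/n = 8215/31 = 265
carton 1: 44
carton 2: 44 + 265 = 309
carton 3: 309 + 265 = 574
carton 4: 574 + 265 = 839
carton 5: 839 + 265 = 1104
carton 6: 1104 + 265 = 1369
carton 7: 1369 + 265 = 1634
carton 8: 1634 + 265 = 1899
carton 9: 1899 + 265 = 2164
carton 10: 2164 + 265 = 2429
carton 11: 2429 + 265 = 2694
carton 12: 2694 + 265 = 2959
carton 13: 2959 + 265 = 3224
carton 14: 3224 + 265 = 3489
carton 15: 3489 + 265 = 3754
carton 16: 3754 + 265 = 4019
carton 17: 4019 + 265 = 4284
carton 18: 4284 + 265 = 4549
carton 19: 4549 + 265 = 4814
carton 20: 4814 + 265 = 5079
carton 21: 5079 + 265 = 5344
carton 22: 5344 + 265 = 5609
carton 23: 5609 + 265 = 5874
carton 24: 5874 + 265 = 6139
carton 25: 6139 + 265 = 6404
carton 26: 6404 + 265 = 6669
carton 27: 6669 + 265 = 6934
carton 28: 6934 + 265 = 7199
carton 29: 7199 + 265 = 7464
carton 30: 7464 + 265 = 7729
carton 31: 7729 + 265 = 7994

44, 309, 574, 839, 1104, 1369, 1634, 1899, 2164, 2429, 2694, 2959, 3224, 3489, 3754, 4019, 4284, 4549, 4814, 5079, 5344, 5609, 5874, 6139, 6404, 6669, 6934, 7199, 7464, 7729, 7994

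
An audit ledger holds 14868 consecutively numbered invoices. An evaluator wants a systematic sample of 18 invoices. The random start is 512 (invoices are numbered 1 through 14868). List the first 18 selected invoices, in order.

k = N/n = 14868/18 = 826
invoice 1: 512
invoice 2: 512 + 826 = 1338
invoice 3: 1338 + 826 = 2164
invoice 4: 2164 + 826 = 2990
invoice 5: 2990 + 826 = 3816
invoice 6: 3816 + 826 = 4642
invoice 7: 4642 + 826 = 5468
invoice 8: 5468 + 826 = 6294
invoice 9: 6294 + 826 = 7120
invoice 10: 7120 + 826 = 7946
invoice 11: 7946 + 826 = 8772
invoice 12: 8772 + 826 = 9598
invoice 13: 9598 + 826 = 10424
invoice 14: 10424 + 826 = 11250
invoice 15: 11250 + 826 = 12076
invoice 16: 12076 + 826 = 12902
invoice 17: 12902 + 826 = 13728
invoice 18: 13728 + 826 = 14554

512, 1338, 2164, 2990, 3816, 4642, 5468, 6294, 7120, 7946, 8772, 9598, 10424, 11250, 12076, 12902, 13728, 14554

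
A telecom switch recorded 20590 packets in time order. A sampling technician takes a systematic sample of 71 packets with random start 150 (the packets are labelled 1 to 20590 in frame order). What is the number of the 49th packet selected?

14070

k = 20590/71 = 290
49th selection = r + (49−1)·k = 150 + 48×290 = 150 + 13920 = 14070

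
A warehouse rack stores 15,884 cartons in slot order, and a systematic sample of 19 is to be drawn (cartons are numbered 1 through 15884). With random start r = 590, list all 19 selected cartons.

k = N/n = 15884/19 = 836
carton 1: 590
carton 2: 590 + 836 = 1426
carton 3: 1426 + 836 = 2262
carton 4: 2262 + 836 = 3098
carton 5: 3098 + 836 = 3934
carton 6: 3934 + 836 = 4770
carton 7: 4770 + 836 = 5606
carton 8: 5606 + 836 = 6442
carton 9: 6442 + 836 = 7278
carton 10: 7278 + 836 = 8114
carton 11: 8114 + 836 = 8950
carton 12: 8950 + 836 = 9786
carton 13: 9786 + 836 = 10622
carton 14: 10622 + 836 = 11458
carton 15: 11458 + 836 = 12294
carton 16: 12294 + 836 = 13130
carton 17: 13130 + 836 = 13966
carton 18: 13966 + 836 = 14802
carton 19: 14802 + 836 = 15638

590, 1426, 2262, 3098, 3934, 4770, 5606, 6442, 7278, 8114, 8950, 9786, 10622, 11458, 12294, 13130, 13966, 14802, 15638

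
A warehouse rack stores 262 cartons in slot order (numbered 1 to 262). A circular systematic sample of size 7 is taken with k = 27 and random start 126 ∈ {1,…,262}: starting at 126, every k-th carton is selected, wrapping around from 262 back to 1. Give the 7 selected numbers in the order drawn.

126, 153, 180, 207, 234, 261, 26

Selection 1: 126
Selection 2: 126 + 27 = 153
Selection 3: 153 + 27 = 180
Selection 4: 180 + 27 = 207
Selection 5: 207 + 27 = 234
Selection 6: 234 + 27 = 261
Selection 7: 261 + 27 = 288 → 288 − 262 = 26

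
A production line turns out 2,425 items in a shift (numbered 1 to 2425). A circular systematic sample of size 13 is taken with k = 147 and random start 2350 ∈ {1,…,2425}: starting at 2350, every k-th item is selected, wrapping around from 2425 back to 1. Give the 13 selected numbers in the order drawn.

Selection 1: 2350
Selection 2: 2350 + 147 = 2497 → 2497 − 2425 = 72
Selection 3: 72 + 147 = 219
Selection 4: 219 + 147 = 366
Selection 5: 366 + 147 = 513
Selection 6: 513 + 147 = 660
Selection 7: 660 + 147 = 807
Selection 8: 807 + 147 = 954
Selection 9: 954 + 147 = 1101
Selection 10: 1101 + 147 = 1248
Selection 11: 1248 + 147 = 1395
Selection 12: 1395 + 147 = 1542
Selection 13: 1542 + 147 = 1689

2350, 72, 219, 366, 513, 660, 807, 954, 1101, 1248, 1395, 1542, 1689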